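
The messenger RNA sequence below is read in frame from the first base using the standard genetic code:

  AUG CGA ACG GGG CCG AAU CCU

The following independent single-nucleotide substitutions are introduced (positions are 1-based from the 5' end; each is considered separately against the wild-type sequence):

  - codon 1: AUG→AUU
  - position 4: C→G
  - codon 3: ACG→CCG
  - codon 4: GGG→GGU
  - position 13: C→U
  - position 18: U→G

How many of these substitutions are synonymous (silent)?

1

Codon 1: AUG (Met) → AUU (Ile) — missense.
Codon 2: CGA (Arg) → GGA (Gly) — missense.
Codon 3: ACG (Thr) → CCG (Pro) — missense.
Codon 4: GGG (Gly) → GGU (Gly) — synonymous.
Codon 5: CCG (Pro) → UCG (Ser) — missense.
Codon 6: AAU (Asn) → AAG (Lys) — missense.
Synonymous: 1 of 6.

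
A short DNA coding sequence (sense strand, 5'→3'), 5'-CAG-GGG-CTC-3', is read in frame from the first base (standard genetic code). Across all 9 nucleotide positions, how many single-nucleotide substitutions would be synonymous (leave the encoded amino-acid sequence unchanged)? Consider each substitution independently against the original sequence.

7

Codon 1 (CAG, Gln): 1 synonymous substitution.
Codon 2 (GGG, Gly): 3 synonymous substitutions.
Codon 3 (CTC, Leu): 3 synonymous substitutions.
Total: 1 + 3 + 3 = 7.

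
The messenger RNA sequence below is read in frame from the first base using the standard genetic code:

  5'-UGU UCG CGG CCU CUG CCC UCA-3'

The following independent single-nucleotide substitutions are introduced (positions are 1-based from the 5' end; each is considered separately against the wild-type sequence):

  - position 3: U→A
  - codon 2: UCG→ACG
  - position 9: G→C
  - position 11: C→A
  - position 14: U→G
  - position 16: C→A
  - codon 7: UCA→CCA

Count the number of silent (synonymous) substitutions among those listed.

Codon 1: UGU (Cys) → UGA (Stop) — nonsense.
Codon 2: UCG (Ser) → ACG (Thr) — missense.
Codon 3: CGG (Arg) → CGC (Arg) — synonymous.
Codon 4: CCU (Pro) → CAU (His) — missense.
Codon 5: CUG (Leu) → CGG (Arg) — missense.
Codon 6: CCC (Pro) → ACC (Thr) — missense.
Codon 7: UCA (Ser) → CCA (Pro) — missense.
Synonymous: 1 of 7.

1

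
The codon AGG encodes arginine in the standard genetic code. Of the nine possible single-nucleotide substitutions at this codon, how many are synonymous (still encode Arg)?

Position 1: CGG → 1 synonymous.
Position 2: none → 0 synonymous.
Position 3: AGA → 1 synonymous.
Total: 1 + 0 + 1 = 2.

2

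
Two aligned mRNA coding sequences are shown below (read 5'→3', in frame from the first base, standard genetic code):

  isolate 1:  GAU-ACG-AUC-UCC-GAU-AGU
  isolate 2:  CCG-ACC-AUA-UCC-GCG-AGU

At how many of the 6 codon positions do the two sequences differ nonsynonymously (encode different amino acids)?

Codon 1: GAU Asp / CCG Pro — nonsynonymous.
Codon 2: ACG Thr / ACC Thr — synonymous.
Codon 3: AUC Ile / AUA Ile — synonymous.
Codon 4: UCC Ser / UCC Ser — identical.
Codon 5: GAU Asp / GCG Ala — nonsynonymous.
Codon 6: AGU Ser / AGU Ser — identical.
Nonsynonymous differences: 2.

2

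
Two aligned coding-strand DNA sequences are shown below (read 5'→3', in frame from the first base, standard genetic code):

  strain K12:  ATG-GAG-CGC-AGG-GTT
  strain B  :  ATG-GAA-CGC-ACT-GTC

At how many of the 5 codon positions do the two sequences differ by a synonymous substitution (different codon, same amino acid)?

Codon 1: ATG Met / ATG Met — identical.
Codon 2: GAG Glu / GAA Glu — synonymous.
Codon 3: CGC Arg / CGC Arg — identical.
Codon 4: AGG Arg / ACT Thr — nonsynonymous.
Codon 5: GTT Val / GTC Val — synonymous.
Synonymous differences: 2.

2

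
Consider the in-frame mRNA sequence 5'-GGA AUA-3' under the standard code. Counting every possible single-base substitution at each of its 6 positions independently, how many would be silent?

5

Codon 1 (GGA, Gly): 3 synonymous substitutions.
Codon 2 (AUA, Ile): 2 synonymous substitutions.
Total: 3 + 2 = 5.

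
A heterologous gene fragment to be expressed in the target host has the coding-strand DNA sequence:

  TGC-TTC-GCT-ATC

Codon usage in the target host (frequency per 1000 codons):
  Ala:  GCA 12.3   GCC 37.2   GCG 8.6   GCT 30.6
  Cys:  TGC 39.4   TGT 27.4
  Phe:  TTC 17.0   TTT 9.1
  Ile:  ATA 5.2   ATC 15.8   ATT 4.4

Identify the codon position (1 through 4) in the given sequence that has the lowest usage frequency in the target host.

4

Codon 1 TGC (Cys): 39.4 per 1000.
Codon 2 TTC (Phe): 17.0 per 1000.
Codon 3 GCT (Ala): 30.6 per 1000.
Codon 4 ATC (Ile): 15.8 per 1000.
Lowest frequency is 15.8 at codon 4.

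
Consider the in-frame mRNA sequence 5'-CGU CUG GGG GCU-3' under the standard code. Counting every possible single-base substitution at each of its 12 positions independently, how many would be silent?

Codon 1 (CGU, Arg): 3 synonymous substitutions.
Codon 2 (CUG, Leu): 4 synonymous substitutions.
Codon 3 (GGG, Gly): 3 synonymous substitutions.
Codon 4 (GCU, Ala): 3 synonymous substitutions.
Total: 3 + 4 + 3 + 3 = 13.

13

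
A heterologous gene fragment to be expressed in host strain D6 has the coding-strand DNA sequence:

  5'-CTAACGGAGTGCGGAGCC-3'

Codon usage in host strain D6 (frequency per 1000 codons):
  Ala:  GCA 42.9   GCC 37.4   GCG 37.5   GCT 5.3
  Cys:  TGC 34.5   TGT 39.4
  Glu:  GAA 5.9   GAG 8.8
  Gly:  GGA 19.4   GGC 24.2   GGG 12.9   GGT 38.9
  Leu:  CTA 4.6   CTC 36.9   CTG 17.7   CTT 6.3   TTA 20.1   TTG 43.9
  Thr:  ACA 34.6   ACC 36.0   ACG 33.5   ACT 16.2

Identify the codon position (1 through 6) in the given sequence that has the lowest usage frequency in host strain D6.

Codon 1 CTA (Leu): 4.6 per 1000.
Codon 2 ACG (Thr): 33.5 per 1000.
Codon 3 GAG (Glu): 8.8 per 1000.
Codon 4 TGC (Cys): 34.5 per 1000.
Codon 5 GGA (Gly): 19.4 per 1000.
Codon 6 GCC (Ala): 37.4 per 1000.
Lowest frequency is 4.6 at codon 1.

1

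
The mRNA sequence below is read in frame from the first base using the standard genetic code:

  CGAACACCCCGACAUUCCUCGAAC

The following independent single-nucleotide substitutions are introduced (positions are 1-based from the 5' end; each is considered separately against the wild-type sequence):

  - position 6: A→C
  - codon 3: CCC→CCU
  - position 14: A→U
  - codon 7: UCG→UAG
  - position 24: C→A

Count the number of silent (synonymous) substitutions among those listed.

2

Codon 2: ACA (Thr) → ACC (Thr) — synonymous.
Codon 3: CCC (Pro) → CCU (Pro) — synonymous.
Codon 5: CAU (His) → CUU (Leu) — missense.
Codon 7: UCG (Ser) → UAG (Stop) — nonsense.
Codon 8: AAC (Asn) → AAA (Lys) — missense.
Synonymous: 2 of 5.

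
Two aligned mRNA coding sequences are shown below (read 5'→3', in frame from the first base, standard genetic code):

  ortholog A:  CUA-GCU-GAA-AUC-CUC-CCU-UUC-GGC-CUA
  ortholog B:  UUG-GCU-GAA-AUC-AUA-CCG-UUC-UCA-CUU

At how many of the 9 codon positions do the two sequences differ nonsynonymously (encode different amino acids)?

Codon 1: CUA Leu / UUG Leu — synonymous.
Codon 2: GCU Ala / GCU Ala — identical.
Codon 3: GAA Glu / GAA Glu — identical.
Codon 4: AUC Ile / AUC Ile — identical.
Codon 5: CUC Leu / AUA Ile — nonsynonymous.
Codon 6: CCU Pro / CCG Pro — synonymous.
Codon 7: UUC Phe / UUC Phe — identical.
Codon 8: GGC Gly / UCA Ser — nonsynonymous.
Codon 9: CUA Leu / CUU Leu — synonymous.
Nonsynonymous differences: 2.

2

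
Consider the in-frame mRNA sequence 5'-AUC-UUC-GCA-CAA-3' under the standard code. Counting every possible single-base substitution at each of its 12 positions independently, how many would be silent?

7

Codon 1 (AUC, Ile): 2 synonymous substitutions.
Codon 2 (UUC, Phe): 1 synonymous substitution.
Codon 3 (GCA, Ala): 3 synonymous substitutions.
Codon 4 (CAA, Gln): 1 synonymous substitution.
Total: 2 + 1 + 3 + 1 = 7.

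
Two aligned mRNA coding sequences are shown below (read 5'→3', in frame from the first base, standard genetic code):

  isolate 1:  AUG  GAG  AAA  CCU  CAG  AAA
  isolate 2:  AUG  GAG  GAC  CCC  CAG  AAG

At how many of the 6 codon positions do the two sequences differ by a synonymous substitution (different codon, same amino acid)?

2

Codon 1: AUG Met / AUG Met — identical.
Codon 2: GAG Glu / GAG Glu — identical.
Codon 3: AAA Lys / GAC Asp — nonsynonymous.
Codon 4: CCU Pro / CCC Pro — synonymous.
Codon 5: CAG Gln / CAG Gln — identical.
Codon 6: AAA Lys / AAG Lys — synonymous.
Synonymous differences: 2.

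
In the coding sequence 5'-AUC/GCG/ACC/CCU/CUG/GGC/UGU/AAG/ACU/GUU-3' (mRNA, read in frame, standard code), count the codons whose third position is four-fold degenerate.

Codon 1 AUC (Ile): third position 3-fold.
Codon 2 GCG (Ala): third position 4-fold.
Codon 3 ACC (Thr): third position 4-fold.
Codon 4 CCU (Pro): third position 4-fold.
Codon 5 CUG (Leu): third position 4-fold.
Codon 6 GGC (Gly): third position 4-fold.
Codon 7 UGU (Cys): third position 2-fold.
Codon 8 AAG (Lys): third position 2-fold.
Codon 9 ACU (Thr): third position 4-fold.
Codon 10 GUU (Val): third position 4-fold.
Four-fold degenerate third positions: 7.

7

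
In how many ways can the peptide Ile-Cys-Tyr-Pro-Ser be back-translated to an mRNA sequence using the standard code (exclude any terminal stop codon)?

288

Ile: 3 codons.
Cys: 2 codons.
Tyr: 2 codons.
Pro: 4 codons.
Ser: 6 codons.
3 × 2 × 2 × 4 × 6 = 288.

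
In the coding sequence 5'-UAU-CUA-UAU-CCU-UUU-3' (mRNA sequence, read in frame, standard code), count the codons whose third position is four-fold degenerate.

Codon 1 UAU (Tyr): third position 2-fold.
Codon 2 CUA (Leu): third position 4-fold.
Codon 3 UAU (Tyr): third position 2-fold.
Codon 4 CCU (Pro): third position 4-fold.
Codon 5 UUU (Phe): third position 2-fold.
Four-fold degenerate third positions: 2.

2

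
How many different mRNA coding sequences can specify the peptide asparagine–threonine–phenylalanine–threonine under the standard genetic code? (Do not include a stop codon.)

Asn: 2 codons.
Thr: 4 codons.
Phe: 2 codons.
Thr: 4 codons.
2 × 4 × 2 × 4 = 64.

64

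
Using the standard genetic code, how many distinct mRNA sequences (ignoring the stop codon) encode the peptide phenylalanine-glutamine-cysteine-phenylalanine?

16

Phe: 2 codons.
Gln: 2 codons.
Cys: 2 codons.
Phe: 2 codons.
2 × 2 × 2 × 2 = 16.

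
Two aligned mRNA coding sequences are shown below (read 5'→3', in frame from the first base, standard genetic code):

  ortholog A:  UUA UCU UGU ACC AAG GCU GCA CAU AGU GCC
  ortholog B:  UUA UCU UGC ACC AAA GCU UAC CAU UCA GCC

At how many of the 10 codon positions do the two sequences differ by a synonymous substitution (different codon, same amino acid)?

Codon 1: UUA Leu / UUA Leu — identical.
Codon 2: UCU Ser / UCU Ser — identical.
Codon 3: UGU Cys / UGC Cys — synonymous.
Codon 4: ACC Thr / ACC Thr — identical.
Codon 5: AAG Lys / AAA Lys — synonymous.
Codon 6: GCU Ala / GCU Ala — identical.
Codon 7: GCA Ala / UAC Tyr — nonsynonymous.
Codon 8: CAU His / CAU His — identical.
Codon 9: AGU Ser / UCA Ser — synonymous.
Codon 10: GCC Ala / GCC Ala — identical.
Synonymous differences: 3.

3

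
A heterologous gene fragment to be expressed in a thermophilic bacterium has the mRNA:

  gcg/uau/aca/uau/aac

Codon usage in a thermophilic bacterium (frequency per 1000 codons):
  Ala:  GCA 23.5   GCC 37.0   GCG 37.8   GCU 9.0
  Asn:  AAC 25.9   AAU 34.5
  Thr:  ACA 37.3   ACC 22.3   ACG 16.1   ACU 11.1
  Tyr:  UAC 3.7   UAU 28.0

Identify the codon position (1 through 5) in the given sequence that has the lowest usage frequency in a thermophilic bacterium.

5

Codon 1 GCG (Ala): 37.8 per 1000.
Codon 2 UAU (Tyr): 28.0 per 1000.
Codon 3 ACA (Thr): 37.3 per 1000.
Codon 4 UAU (Tyr): 28.0 per 1000.
Codon 5 AAC (Asn): 25.9 per 1000.
Lowest frequency is 25.9 at codon 5.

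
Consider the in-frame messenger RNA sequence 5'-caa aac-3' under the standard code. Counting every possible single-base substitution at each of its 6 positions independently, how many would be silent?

2

Codon 1 (CAA, Gln): 1 synonymous substitution.
Codon 2 (AAC, Asn): 1 synonymous substitution.
Total: 1 + 1 = 2.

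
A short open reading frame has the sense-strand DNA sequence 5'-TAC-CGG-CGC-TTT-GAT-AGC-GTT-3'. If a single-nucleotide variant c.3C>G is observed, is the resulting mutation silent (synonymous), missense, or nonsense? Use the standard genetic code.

nonsense

Position 3 falls in codon 1: TAC → Tyr.
After the substitution the codon is TAG → Stop.
The new codon is a stop codon, so this is a nonsense mutation.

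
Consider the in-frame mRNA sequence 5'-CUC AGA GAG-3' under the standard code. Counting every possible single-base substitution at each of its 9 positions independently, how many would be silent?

6

Codon 1 (CUC, Leu): 3 synonymous substitutions.
Codon 2 (AGA, Arg): 2 synonymous substitutions.
Codon 3 (GAG, Glu): 1 synonymous substitution.
Total: 3 + 2 + 1 = 6.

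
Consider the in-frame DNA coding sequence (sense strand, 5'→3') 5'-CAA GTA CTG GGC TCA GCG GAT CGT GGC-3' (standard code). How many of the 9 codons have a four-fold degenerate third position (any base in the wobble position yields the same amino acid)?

7

Codon 1 CAA (Gln): third position 2-fold.
Codon 2 GTA (Val): third position 4-fold.
Codon 3 CTG (Leu): third position 4-fold.
Codon 4 GGC (Gly): third position 4-fold.
Codon 5 TCA (Ser): third position 4-fold.
Codon 6 GCG (Ala): third position 4-fold.
Codon 7 GAT (Asp): third position 2-fold.
Codon 8 CGT (Arg): third position 4-fold.
Codon 9 GGC (Gly): third position 4-fold.
Four-fold degenerate third positions: 7.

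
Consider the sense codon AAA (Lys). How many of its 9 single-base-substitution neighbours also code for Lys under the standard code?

1

Position 1: none → 0 synonymous.
Position 2: none → 0 synonymous.
Position 3: AAG → 1 synonymous.
Total: 0 + 0 + 1 = 1.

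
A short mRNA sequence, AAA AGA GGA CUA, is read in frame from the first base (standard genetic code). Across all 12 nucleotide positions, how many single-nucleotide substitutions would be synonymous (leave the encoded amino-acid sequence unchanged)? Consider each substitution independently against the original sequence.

10

Codon 1 (AAA, Lys): 1 synonymous substitution.
Codon 2 (AGA, Arg): 2 synonymous substitutions.
Codon 3 (GGA, Gly): 3 synonymous substitutions.
Codon 4 (CUA, Leu): 4 synonymous substitutions.
Total: 1 + 2 + 3 + 4 = 10.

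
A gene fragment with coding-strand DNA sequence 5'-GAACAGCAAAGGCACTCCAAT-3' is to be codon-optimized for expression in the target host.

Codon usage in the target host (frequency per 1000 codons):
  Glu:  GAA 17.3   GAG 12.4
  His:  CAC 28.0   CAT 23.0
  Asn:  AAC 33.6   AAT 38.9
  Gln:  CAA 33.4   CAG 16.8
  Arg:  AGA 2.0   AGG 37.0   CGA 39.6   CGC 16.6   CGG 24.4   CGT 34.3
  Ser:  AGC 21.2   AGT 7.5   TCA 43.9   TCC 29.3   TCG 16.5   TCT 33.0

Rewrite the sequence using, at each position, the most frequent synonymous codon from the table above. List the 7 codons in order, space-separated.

GAA CAA CAA CGA CAC TCA AAT

Codon 1 (Glu): best is GAA at 17.3.
Codon 2 (Gln): best is CAA at 33.4.
Codon 3 (Gln): best is CAA at 33.4.
Codon 4 (Arg): best is CGA at 39.6.
Codon 5 (His): best is CAC at 28.0.
Codon 6 (Ser): best is TCA at 43.9.
Codon 7 (Asn): best is AAT at 38.9.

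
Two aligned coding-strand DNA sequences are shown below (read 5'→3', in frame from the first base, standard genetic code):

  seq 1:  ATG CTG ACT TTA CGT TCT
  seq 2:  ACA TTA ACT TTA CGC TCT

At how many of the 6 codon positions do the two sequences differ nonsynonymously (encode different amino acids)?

1

Codon 1: ATG Met / ACA Thr — nonsynonymous.
Codon 2: CTG Leu / TTA Leu — synonymous.
Codon 3: ACT Thr / ACT Thr — identical.
Codon 4: TTA Leu / TTA Leu — identical.
Codon 5: CGT Arg / CGC Arg — synonymous.
Codon 6: TCT Ser / TCT Ser — identical.
Nonsynonymous differences: 1.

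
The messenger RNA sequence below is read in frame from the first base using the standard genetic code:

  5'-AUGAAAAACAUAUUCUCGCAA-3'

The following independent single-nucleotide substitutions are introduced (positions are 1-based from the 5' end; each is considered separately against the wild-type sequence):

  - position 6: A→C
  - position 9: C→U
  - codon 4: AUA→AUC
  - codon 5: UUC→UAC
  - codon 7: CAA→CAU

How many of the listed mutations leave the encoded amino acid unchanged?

Codon 2: AAA (Lys) → AAC (Asn) — missense.
Codon 3: AAC (Asn) → AAU (Asn) — synonymous.
Codon 4: AUA (Ile) → AUC (Ile) — synonymous.
Codon 5: UUC (Phe) → UAC (Tyr) — missense.
Codon 7: CAA (Gln) → CAU (His) — missense.
Synonymous: 2 of 5.

2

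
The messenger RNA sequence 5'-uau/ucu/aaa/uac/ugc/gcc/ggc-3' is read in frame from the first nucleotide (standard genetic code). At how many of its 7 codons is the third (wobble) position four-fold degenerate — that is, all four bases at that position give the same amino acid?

3

Codon 1 UAU (Tyr): third position 2-fold.
Codon 2 UCU (Ser): third position 4-fold.
Codon 3 AAA (Lys): third position 2-fold.
Codon 4 UAC (Tyr): third position 2-fold.
Codon 5 UGC (Cys): third position 2-fold.
Codon 6 GCC (Ala): third position 4-fold.
Codon 7 GGC (Gly): third position 4-fold.
Four-fold degenerate third positions: 3.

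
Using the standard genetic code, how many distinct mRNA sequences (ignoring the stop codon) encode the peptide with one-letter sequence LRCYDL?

Leu: 6 codons.
Arg: 6 codons.
Cys: 2 codons.
Tyr: 2 codons.
Asp: 2 codons.
Leu: 6 codons.
6 × 6 × 2 × 2 × 2 × 6 = 1728.

1728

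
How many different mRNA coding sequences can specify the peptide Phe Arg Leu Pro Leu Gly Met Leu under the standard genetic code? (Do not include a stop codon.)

41472

Phe: 2 codons.
Arg: 6 codons.
Leu: 6 codons.
Pro: 4 codons.
Leu: 6 codons.
Gly: 4 codons.
Met: 1 codon.
Leu: 6 codons.
2 × 6 × 6 × 4 × 6 × 4 × 1 × 6 = 41472.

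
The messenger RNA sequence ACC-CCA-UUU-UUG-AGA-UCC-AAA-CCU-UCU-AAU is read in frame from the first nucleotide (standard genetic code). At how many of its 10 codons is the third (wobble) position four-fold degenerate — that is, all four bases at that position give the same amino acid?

5

Codon 1 ACC (Thr): third position 4-fold.
Codon 2 CCA (Pro): third position 4-fold.
Codon 3 UUU (Phe): third position 2-fold.
Codon 4 UUG (Leu): third position 2-fold.
Codon 5 AGA (Arg): third position 2-fold.
Codon 6 UCC (Ser): third position 4-fold.
Codon 7 AAA (Lys): third position 2-fold.
Codon 8 CCU (Pro): third position 4-fold.
Codon 9 UCU (Ser): third position 4-fold.
Codon 10 AAU (Asn): third position 2-fold.
Four-fold degenerate third positions: 5.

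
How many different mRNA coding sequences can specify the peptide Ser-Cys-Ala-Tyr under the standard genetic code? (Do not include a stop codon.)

96

Ser: 6 codons.
Cys: 2 codons.
Ala: 4 codons.
Tyr: 2 codons.
6 × 2 × 4 × 2 = 96.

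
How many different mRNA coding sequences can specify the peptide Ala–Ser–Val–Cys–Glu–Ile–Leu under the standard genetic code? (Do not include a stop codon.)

Ala: 4 codons.
Ser: 6 codons.
Val: 4 codons.
Cys: 2 codons.
Glu: 2 codons.
Ile: 3 codons.
Leu: 6 codons.
4 × 6 × 4 × 2 × 2 × 3 × 6 = 6912.

6912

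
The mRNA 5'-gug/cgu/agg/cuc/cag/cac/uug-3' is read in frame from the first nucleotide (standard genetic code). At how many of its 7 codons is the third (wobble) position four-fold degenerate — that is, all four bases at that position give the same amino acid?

3

Codon 1 GUG (Val): third position 4-fold.
Codon 2 CGU (Arg): third position 4-fold.
Codon 3 AGG (Arg): third position 2-fold.
Codon 4 CUC (Leu): third position 4-fold.
Codon 5 CAG (Gln): third position 2-fold.
Codon 6 CAC (His): third position 2-fold.
Codon 7 UUG (Leu): third position 2-fold.
Four-fold degenerate third positions: 3.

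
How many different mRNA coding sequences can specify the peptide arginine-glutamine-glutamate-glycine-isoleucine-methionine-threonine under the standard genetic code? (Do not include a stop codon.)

Arg: 6 codons.
Gln: 2 codons.
Glu: 2 codons.
Gly: 4 codons.
Ile: 3 codons.
Met: 1 codon.
Thr: 4 codons.
6 × 2 × 2 × 4 × 3 × 1 × 4 = 1152.

1152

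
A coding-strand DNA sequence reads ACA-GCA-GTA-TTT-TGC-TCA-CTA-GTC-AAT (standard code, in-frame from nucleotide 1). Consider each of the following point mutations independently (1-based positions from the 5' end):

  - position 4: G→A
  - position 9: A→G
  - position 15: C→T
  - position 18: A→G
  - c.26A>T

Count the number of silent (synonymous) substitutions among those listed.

Codon 2: GCA (Ala) → ACA (Thr) — missense.
Codon 3: GTA (Val) → GTG (Val) — synonymous.
Codon 5: TGC (Cys) → TGT (Cys) — synonymous.
Codon 6: TCA (Ser) → TCG (Ser) — synonymous.
Codon 9: AAT (Asn) → ATT (Ile) — missense.
Synonymous: 3 of 5.

3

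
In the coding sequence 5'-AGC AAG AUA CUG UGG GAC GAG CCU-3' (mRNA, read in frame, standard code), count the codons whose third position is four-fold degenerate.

2

Codon 1 AGC (Ser): third position 2-fold.
Codon 2 AAG (Lys): third position 2-fold.
Codon 3 AUA (Ile): third position 3-fold.
Codon 4 CUG (Leu): third position 4-fold.
Codon 5 UGG (Trp): third position 1-fold.
Codon 6 GAC (Asp): third position 2-fold.
Codon 7 GAG (Glu): third position 2-fold.
Codon 8 CCU (Pro): third position 4-fold.
Four-fold degenerate third positions: 2.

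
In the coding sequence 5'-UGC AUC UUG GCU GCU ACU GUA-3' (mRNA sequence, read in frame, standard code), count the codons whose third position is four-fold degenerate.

Codon 1 UGC (Cys): third position 2-fold.
Codon 2 AUC (Ile): third position 3-fold.
Codon 3 UUG (Leu): third position 2-fold.
Codon 4 GCU (Ala): third position 4-fold.
Codon 5 GCU (Ala): third position 4-fold.
Codon 6 ACU (Thr): third position 4-fold.
Codon 7 GUA (Val): third position 4-fold.
Four-fold degenerate third positions: 4.

4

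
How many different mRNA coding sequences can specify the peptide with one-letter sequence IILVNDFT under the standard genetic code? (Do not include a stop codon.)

6912

Ile: 3 codons.
Ile: 3 codons.
Leu: 6 codons.
Val: 4 codons.
Asn: 2 codons.
Asp: 2 codons.
Phe: 2 codons.
Thr: 4 codons.
3 × 3 × 6 × 4 × 2 × 2 × 2 × 4 = 6912.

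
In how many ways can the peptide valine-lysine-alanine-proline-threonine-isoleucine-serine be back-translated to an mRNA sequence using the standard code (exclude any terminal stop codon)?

9216

Val: 4 codons.
Lys: 2 codons.
Ala: 4 codons.
Pro: 4 codons.
Thr: 4 codons.
Ile: 3 codons.
Ser: 6 codons.
4 × 2 × 4 × 4 × 4 × 3 × 6 = 9216.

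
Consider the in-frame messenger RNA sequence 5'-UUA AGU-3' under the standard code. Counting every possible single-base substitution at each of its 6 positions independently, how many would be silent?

3

Codon 1 (UUA, Leu): 2 synonymous substitutions.
Codon 2 (AGU, Ser): 1 synonymous substitution.
Total: 2 + 1 = 3.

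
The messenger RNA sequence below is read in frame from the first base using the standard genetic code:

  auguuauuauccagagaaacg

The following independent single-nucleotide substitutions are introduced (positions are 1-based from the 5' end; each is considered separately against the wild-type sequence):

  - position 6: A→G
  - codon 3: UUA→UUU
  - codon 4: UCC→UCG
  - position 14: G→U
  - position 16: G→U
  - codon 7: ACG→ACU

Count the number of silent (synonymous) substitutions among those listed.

Codon 2: UUA (Leu) → UUG (Leu) — synonymous.
Codon 3: UUA (Leu) → UUU (Phe) — missense.
Codon 4: UCC (Ser) → UCG (Ser) — synonymous.
Codon 5: AGA (Arg) → AUA (Ile) — missense.
Codon 6: GAA (Glu) → UAA (Stop) — nonsense.
Codon 7: ACG (Thr) → ACU (Thr) — synonymous.
Synonymous: 3 of 6.

3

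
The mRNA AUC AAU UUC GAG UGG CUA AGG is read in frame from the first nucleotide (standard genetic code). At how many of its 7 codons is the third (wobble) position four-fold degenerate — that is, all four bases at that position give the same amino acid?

1

Codon 1 AUC (Ile): third position 3-fold.
Codon 2 AAU (Asn): third position 2-fold.
Codon 3 UUC (Phe): third position 2-fold.
Codon 4 GAG (Glu): third position 2-fold.
Codon 5 UGG (Trp): third position 1-fold.
Codon 6 CUA (Leu): third position 4-fold.
Codon 7 AGG (Arg): third position 2-fold.
Four-fold degenerate third positions: 1.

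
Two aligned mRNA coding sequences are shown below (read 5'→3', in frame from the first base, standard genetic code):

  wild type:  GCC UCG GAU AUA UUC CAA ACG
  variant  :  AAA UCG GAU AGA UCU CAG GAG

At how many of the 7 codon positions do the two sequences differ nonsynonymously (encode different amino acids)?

Codon 1: GCC Ala / AAA Lys — nonsynonymous.
Codon 2: UCG Ser / UCG Ser — identical.
Codon 3: GAU Asp / GAU Asp — identical.
Codon 4: AUA Ile / AGA Arg — nonsynonymous.
Codon 5: UUC Phe / UCU Ser — nonsynonymous.
Codon 6: CAA Gln / CAG Gln — synonymous.
Codon 7: ACG Thr / GAG Glu — nonsynonymous.
Nonsynonymous differences: 4.

4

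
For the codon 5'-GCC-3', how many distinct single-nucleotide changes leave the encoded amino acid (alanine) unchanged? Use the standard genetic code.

3

Position 1: none → 0 synonymous.
Position 2: none → 0 synonymous.
Position 3: GCU, GCA, GCG → 3 synonymous.
Total: 0 + 0 + 3 = 3.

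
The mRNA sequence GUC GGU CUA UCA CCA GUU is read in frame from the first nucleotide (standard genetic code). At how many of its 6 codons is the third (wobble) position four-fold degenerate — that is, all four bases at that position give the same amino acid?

Codon 1 GUC (Val): third position 4-fold.
Codon 2 GGU (Gly): third position 4-fold.
Codon 3 CUA (Leu): third position 4-fold.
Codon 4 UCA (Ser): third position 4-fold.
Codon 5 CCA (Pro): third position 4-fold.
Codon 6 GUU (Val): third position 4-fold.
Four-fold degenerate third positions: 6.

6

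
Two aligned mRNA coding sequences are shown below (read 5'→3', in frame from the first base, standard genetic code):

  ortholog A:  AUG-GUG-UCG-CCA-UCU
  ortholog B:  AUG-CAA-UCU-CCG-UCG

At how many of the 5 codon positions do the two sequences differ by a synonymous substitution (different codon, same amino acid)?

Codon 1: AUG Met / AUG Met — identical.
Codon 2: GUG Val / CAA Gln — nonsynonymous.
Codon 3: UCG Ser / UCU Ser — synonymous.
Codon 4: CCA Pro / CCG Pro — synonymous.
Codon 5: UCU Ser / UCG Ser — synonymous.
Synonymous differences: 3.

3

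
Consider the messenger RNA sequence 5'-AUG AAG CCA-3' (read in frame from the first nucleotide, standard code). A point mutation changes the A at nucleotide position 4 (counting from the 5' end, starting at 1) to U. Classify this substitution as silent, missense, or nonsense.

nonsense

Position 4 falls in codon 2: AAG → Lys.
After the substitution the codon is UAG → Stop.
The new codon is a stop codon, so this is a nonsense mutation.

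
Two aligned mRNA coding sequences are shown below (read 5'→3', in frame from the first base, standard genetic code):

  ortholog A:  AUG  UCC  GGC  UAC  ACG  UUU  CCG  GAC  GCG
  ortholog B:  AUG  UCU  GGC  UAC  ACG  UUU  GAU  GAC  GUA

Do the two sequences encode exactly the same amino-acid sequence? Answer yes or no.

Codon 1: AUG Met / AUG Met — identical.
Codon 2: UCC Ser / UCU Ser — synonymous.
Codon 3: GGC Gly / GGC Gly — identical.
Codon 4: UAC Tyr / UAC Tyr — identical.
Codon 5: ACG Thr / ACG Thr — identical.
Codon 6: UUU Phe / UUU Phe — identical.
Codon 7: CCG Pro / GAU Asp — nonsynonymous.
Codon 8: GAC Asp / GAC Asp — identical.
Codon 9: GCG Ala / GUA Val — nonsynonymous.
Nonsynonymous differences: 2 → different protein.

no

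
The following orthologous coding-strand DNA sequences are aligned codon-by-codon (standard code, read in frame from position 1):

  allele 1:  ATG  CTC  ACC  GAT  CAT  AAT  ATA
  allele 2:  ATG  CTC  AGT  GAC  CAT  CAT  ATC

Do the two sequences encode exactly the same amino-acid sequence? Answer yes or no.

no

Codon 1: ATG Met / ATG Met — identical.
Codon 2: CTC Leu / CTC Leu — identical.
Codon 3: ACC Thr / AGT Ser — nonsynonymous.
Codon 4: GAT Asp / GAC Asp — synonymous.
Codon 5: CAT His / CAT His — identical.
Codon 6: AAT Asn / CAT His — nonsynonymous.
Codon 7: ATA Ile / ATC Ile — synonymous.
Nonsynonymous differences: 2 → different protein.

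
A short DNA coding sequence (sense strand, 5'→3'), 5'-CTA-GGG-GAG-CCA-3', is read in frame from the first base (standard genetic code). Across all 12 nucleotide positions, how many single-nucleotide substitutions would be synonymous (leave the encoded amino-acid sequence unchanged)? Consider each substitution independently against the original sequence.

11

Codon 1 (CTA, Leu): 4 synonymous substitutions.
Codon 2 (GGG, Gly): 3 synonymous substitutions.
Codon 3 (GAG, Glu): 1 synonymous substitution.
Codon 4 (CCA, Pro): 3 synonymous substitutions.
Total: 4 + 3 + 1 + 3 = 11.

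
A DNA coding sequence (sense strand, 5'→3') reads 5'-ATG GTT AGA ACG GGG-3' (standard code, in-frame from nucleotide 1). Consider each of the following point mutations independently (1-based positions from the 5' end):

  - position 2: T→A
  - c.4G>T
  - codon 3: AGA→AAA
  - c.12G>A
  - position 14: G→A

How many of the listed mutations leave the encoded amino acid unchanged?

1

Codon 1: ATG (Met) → AAG (Lys) — missense.
Codon 2: GTT (Val) → TTT (Phe) — missense.
Codon 3: AGA (Arg) → AAA (Lys) — missense.
Codon 4: ACG (Thr) → ACA (Thr) — synonymous.
Codon 5: GGG (Gly) → GAG (Glu) — missense.
Synonymous: 1 of 5.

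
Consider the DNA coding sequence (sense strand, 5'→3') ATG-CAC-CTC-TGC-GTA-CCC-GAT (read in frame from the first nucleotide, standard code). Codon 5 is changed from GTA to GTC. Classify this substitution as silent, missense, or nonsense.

Position 15 falls in codon 5: GTA → Val.
After the substitution the codon is GTC → Val.
Both encode Val, so the change is synonymous.

silent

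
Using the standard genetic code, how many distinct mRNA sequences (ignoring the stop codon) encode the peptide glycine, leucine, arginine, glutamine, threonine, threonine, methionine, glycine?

18432

Gly: 4 codons.
Leu: 6 codons.
Arg: 6 codons.
Gln: 2 codons.
Thr: 4 codons.
Thr: 4 codons.
Met: 1 codon.
Gly: 4 codons.
4 × 6 × 6 × 2 × 4 × 4 × 1 × 4 = 18432.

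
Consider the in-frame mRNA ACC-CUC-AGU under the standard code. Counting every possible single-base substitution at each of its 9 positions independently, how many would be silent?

7

Codon 1 (ACC, Thr): 3 synonymous substitutions.
Codon 2 (CUC, Leu): 3 synonymous substitutions.
Codon 3 (AGU, Ser): 1 synonymous substitution.
Total: 3 + 3 + 1 = 7.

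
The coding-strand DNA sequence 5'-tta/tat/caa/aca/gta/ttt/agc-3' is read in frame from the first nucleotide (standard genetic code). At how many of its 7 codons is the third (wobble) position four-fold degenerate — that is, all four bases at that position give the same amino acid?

Codon 1 TTA (Leu): third position 2-fold.
Codon 2 TAT (Tyr): third position 2-fold.
Codon 3 CAA (Gln): third position 2-fold.
Codon 4 ACA (Thr): third position 4-fold.
Codon 5 GTA (Val): third position 4-fold.
Codon 6 TTT (Phe): third position 2-fold.
Codon 7 AGC (Ser): third position 2-fold.
Four-fold degenerate third positions: 2.

2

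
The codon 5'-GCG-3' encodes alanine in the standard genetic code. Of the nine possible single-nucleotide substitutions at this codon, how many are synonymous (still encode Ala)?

Position 1: none → 0 synonymous.
Position 2: none → 0 synonymous.
Position 3: GCT, GCC, GCA → 3 synonymous.
Total: 0 + 0 + 3 = 3.

3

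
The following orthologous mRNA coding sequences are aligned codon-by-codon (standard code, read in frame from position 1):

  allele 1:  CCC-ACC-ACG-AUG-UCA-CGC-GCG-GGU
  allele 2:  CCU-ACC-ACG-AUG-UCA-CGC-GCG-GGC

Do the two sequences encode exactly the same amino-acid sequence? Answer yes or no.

Codon 1: CCC Pro / CCU Pro — synonymous.
Codon 2: ACC Thr / ACC Thr — identical.
Codon 3: ACG Thr / ACG Thr — identical.
Codon 4: AUG Met / AUG Met — identical.
Codon 5: UCA Ser / UCA Ser — identical.
Codon 6: CGC Arg / CGC Arg — identical.
Codon 7: GCG Ala / GCG Ala — identical.
Codon 8: GGU Gly / GGC Gly — synonymous.
Nonsynonymous differences: 0 → same protein.

yes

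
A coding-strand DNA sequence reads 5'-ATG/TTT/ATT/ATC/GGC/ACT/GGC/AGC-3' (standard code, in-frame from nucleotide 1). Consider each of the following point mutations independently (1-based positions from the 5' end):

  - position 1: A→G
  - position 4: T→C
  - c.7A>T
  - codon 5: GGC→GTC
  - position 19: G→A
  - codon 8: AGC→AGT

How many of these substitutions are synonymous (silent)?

Codon 1: ATG (Met) → GTG (Val) — missense.
Codon 2: TTT (Phe) → CTT (Leu) — missense.
Codon 3: ATT (Ile) → TTT (Phe) — missense.
Codon 5: GGC (Gly) → GTC (Val) — missense.
Codon 7: GGC (Gly) → AGC (Ser) — missense.
Codon 8: AGC (Ser) → AGT (Ser) — synonymous.
Synonymous: 1 of 6.

1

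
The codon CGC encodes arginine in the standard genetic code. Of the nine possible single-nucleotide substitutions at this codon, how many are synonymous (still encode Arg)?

Position 1: none → 0 synonymous.
Position 2: none → 0 synonymous.
Position 3: CGT, CGA, CGG → 3 synonymous.
Total: 0 + 0 + 3 = 3.

3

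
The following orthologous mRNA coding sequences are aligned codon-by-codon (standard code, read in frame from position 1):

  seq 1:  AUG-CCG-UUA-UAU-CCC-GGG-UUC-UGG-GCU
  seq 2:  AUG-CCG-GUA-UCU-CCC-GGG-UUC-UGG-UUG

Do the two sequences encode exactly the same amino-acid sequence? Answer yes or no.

no

Codon 1: AUG Met / AUG Met — identical.
Codon 2: CCG Pro / CCG Pro — identical.
Codon 3: UUA Leu / GUA Val — nonsynonymous.
Codon 4: UAU Tyr / UCU Ser — nonsynonymous.
Codon 5: CCC Pro / CCC Pro — identical.
Codon 6: GGG Gly / GGG Gly — identical.
Codon 7: UUC Phe / UUC Phe — identical.
Codon 8: UGG Trp / UGG Trp — identical.
Codon 9: GCU Ala / UUG Leu — nonsynonymous.
Nonsynonymous differences: 3 → different protein.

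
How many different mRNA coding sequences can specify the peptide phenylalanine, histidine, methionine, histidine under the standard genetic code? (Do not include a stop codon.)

8

Phe: 2 codons.
His: 2 codons.
Met: 1 codon.
His: 2 codons.
2 × 2 × 1 × 2 = 8.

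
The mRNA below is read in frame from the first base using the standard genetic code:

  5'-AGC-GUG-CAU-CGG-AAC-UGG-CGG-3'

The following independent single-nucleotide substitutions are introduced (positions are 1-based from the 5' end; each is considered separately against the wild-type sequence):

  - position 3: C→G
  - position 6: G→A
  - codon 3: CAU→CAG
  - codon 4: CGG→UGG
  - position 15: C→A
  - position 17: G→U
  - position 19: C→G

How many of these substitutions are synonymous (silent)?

1

Codon 1: AGC (Ser) → AGG (Arg) — missense.
Codon 2: GUG (Val) → GUA (Val) — synonymous.
Codon 3: CAU (His) → CAG (Gln) — missense.
Codon 4: CGG (Arg) → UGG (Trp) — missense.
Codon 5: AAC (Asn) → AAA (Lys) — missense.
Codon 6: UGG (Trp) → UUG (Leu) — missense.
Codon 7: CGG (Arg) → GGG (Gly) — missense.
Synonymous: 1 of 7.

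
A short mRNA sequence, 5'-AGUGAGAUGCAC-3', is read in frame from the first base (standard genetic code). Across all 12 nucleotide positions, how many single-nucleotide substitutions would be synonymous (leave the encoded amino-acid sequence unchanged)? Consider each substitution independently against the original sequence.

Codon 1 (AGU, Ser): 1 synonymous substitution.
Codon 2 (GAG, Glu): 1 synonymous substitution.
Codon 3 (AUG, Met): 0 synonymous substitutions.
Codon 4 (CAC, His): 1 synonymous substitution.
Total: 1 + 1 + 0 + 1 = 3.

3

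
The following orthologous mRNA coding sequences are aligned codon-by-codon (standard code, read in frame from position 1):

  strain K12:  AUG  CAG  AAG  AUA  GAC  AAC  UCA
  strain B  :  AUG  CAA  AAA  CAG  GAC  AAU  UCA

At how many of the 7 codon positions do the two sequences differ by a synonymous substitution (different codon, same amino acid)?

3

Codon 1: AUG Met / AUG Met — identical.
Codon 2: CAG Gln / CAA Gln — synonymous.
Codon 3: AAG Lys / AAA Lys — synonymous.
Codon 4: AUA Ile / CAG Gln — nonsynonymous.
Codon 5: GAC Asp / GAC Asp — identical.
Codon 6: AAC Asn / AAU Asn — synonymous.
Codon 7: UCA Ser / UCA Ser — identical.
Synonymous differences: 3.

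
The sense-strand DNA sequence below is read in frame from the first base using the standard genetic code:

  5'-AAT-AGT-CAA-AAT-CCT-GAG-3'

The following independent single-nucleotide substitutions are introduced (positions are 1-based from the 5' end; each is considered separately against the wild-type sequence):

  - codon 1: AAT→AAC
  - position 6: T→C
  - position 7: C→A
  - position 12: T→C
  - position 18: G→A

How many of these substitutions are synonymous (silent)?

4

Codon 1: AAT (Asn) → AAC (Asn) — synonymous.
Codon 2: AGT (Ser) → AGC (Ser) — synonymous.
Codon 3: CAA (Gln) → AAA (Lys) — missense.
Codon 4: AAT (Asn) → AAC (Asn) — synonymous.
Codon 6: GAG (Glu) → GAA (Glu) — synonymous.
Synonymous: 4 of 5.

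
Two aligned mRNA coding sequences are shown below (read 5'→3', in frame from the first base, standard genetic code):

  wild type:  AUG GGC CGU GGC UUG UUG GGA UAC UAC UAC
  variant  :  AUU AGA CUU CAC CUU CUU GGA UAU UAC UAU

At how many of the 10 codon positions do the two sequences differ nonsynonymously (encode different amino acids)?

Codon 1: AUG Met / AUU Ile — nonsynonymous.
Codon 2: GGC Gly / AGA Arg — nonsynonymous.
Codon 3: CGU Arg / CUU Leu — nonsynonymous.
Codon 4: GGC Gly / CAC His — nonsynonymous.
Codon 5: UUG Leu / CUU Leu — synonymous.
Codon 6: UUG Leu / CUU Leu — synonymous.
Codon 7: GGA Gly / GGA Gly — identical.
Codon 8: UAC Tyr / UAU Tyr — synonymous.
Codon 9: UAC Tyr / UAC Tyr — identical.
Codon 10: UAC Tyr / UAU Tyr — synonymous.
Nonsynonymous differences: 4.

4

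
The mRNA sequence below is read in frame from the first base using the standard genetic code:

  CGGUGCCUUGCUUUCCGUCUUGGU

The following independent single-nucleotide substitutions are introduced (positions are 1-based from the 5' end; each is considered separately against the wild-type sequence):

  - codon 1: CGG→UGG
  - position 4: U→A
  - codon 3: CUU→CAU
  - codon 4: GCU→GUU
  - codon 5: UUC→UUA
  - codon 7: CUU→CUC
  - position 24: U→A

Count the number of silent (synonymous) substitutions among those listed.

2

Codon 1: CGG (Arg) → UGG (Trp) — missense.
Codon 2: UGC (Cys) → AGC (Ser) — missense.
Codon 3: CUU (Leu) → CAU (His) — missense.
Codon 4: GCU (Ala) → GUU (Val) — missense.
Codon 5: UUC (Phe) → UUA (Leu) — missense.
Codon 7: CUU (Leu) → CUC (Leu) — synonymous.
Codon 8: GGU (Gly) → GGA (Gly) — synonymous.
Synonymous: 2 of 7.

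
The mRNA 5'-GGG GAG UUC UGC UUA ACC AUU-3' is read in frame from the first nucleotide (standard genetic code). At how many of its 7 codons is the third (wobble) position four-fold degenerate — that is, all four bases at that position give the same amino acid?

Codon 1 GGG (Gly): third position 4-fold.
Codon 2 GAG (Glu): third position 2-fold.
Codon 3 UUC (Phe): third position 2-fold.
Codon 4 UGC (Cys): third position 2-fold.
Codon 5 UUA (Leu): third position 2-fold.
Codon 6 ACC (Thr): third position 4-fold.
Codon 7 AUU (Ile): third position 3-fold.
Four-fold degenerate third positions: 2.

2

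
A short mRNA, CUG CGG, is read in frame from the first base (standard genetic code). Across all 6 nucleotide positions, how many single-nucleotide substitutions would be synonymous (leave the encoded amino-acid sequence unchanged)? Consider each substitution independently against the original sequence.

Codon 1 (CUG, Leu): 4 synonymous substitutions.
Codon 2 (CGG, Arg): 4 synonymous substitutions.
Total: 4 + 4 = 8.

8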